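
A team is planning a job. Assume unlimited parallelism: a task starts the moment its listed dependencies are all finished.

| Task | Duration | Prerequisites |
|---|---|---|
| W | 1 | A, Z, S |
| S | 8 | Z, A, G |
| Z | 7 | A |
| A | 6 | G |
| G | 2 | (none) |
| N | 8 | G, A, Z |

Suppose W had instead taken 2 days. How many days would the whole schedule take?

As given, the longest chain is G→A→Z→S→W = 2+6+7+8+1 = 24, so the finish is 24 days.
Since W is critical, the +1 change carries straight to that chain (now 25 days).
No other chain overtakes it, so the finish is 25 days.

25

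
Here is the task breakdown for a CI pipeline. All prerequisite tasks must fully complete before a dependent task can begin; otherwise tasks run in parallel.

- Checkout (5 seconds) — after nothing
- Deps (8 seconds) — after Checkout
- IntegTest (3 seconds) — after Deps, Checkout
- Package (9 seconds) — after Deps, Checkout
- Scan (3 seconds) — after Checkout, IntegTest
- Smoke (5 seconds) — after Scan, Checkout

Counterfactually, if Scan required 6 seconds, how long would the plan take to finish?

27

The binding path is Checkout→Deps→IntegTest→Scan→Smoke = 5+8+3+3+5 = 24; finish at 24 seconds.
Since Scan is critical, the +3 change carries straight to that chain (now 27 seconds).
The critical path is still Checkout→Deps→IntegTest→Scan→Smoke; finish is now 27 seconds.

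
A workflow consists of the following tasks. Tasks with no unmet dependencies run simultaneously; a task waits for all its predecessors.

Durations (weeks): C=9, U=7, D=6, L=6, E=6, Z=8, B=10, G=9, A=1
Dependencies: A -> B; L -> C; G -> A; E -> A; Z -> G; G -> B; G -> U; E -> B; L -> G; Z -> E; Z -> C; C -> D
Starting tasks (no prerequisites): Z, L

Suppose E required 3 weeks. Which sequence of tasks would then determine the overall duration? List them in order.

Critical path before the change: Z→G→A→B = 8+9+1+10 = 28 giving 28 weeks.
The longest path through E is only 25 weeks, so E has float 3.
The critical path is still Z→G→A→B; finish is now 28 weeks.

Z, G, A, B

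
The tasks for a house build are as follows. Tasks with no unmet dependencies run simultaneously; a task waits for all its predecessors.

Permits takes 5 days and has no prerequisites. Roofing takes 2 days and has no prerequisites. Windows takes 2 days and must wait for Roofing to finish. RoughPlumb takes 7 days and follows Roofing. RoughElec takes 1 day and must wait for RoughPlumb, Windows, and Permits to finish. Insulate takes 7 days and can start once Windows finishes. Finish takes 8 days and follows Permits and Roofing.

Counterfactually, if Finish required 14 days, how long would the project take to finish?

Baseline: Permits→Finish = 5+8 = 13 → 13 days.
Finish is on the critical path; changing it to 14 makes that path 19 days.
No other chain overtakes it, so the finish is 19 days.

19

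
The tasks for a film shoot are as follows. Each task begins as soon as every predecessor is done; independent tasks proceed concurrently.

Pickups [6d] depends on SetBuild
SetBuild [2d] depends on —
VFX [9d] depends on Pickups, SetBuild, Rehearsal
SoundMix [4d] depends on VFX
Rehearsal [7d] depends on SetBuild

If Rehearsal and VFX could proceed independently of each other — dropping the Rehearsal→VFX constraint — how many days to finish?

Original critical path: SetBuild→Rehearsal→VFX→SoundMix = 2+7+9+4 = 22 ⇒ 22 days.
Without Rehearsal→VFX, VFX's earliest start moves from 9 to 8.
The longest chain is now SetBuild→Pickups→VFX→SoundMix = 2+6+9+4 = 21, so the film shoot takes 21 days.

21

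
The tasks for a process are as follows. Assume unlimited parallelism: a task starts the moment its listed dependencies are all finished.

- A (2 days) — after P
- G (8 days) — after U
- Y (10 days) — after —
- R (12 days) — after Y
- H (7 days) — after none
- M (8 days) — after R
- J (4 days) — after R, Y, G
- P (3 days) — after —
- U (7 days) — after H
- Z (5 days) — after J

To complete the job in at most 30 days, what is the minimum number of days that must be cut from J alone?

Current finish: 31 days; target: 30.
J is on every critical path, so each day cut from J cuts the finish by one (this holds down to a finish of 30).
Need 31 − 30 = 1 day off J → J becomes 3 days, finish becomes 30.

1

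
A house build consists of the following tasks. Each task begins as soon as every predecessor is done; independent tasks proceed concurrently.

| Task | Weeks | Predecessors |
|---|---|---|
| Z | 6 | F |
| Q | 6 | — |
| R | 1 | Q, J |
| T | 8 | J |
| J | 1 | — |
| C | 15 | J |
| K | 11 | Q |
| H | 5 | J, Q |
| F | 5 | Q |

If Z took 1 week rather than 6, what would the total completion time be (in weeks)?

17

As given, the longest chain is Q→F→Z = 6+5+6 = 17, so the finish is 17 weeks.
Since Z is critical, the -5 change carries straight to that chain (now 12 weeks).
Now Q→K = 6+11 = 17 is longest, so the finish becomes 17 weeks.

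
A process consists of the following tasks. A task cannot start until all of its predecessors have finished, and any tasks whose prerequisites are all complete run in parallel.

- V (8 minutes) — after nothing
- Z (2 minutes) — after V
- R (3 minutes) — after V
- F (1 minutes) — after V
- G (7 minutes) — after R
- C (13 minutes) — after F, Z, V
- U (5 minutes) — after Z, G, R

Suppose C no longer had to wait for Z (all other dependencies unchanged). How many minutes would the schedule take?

With the dependency in place, V→Z→C = 8+2+13 = 23 sets the finish at 23 minutes.
Without Z→C, C's earliest start moves from 10 to 9.
The longest chain is now V→R→G→U = 8+3+7+5 = 23, so the schedule takes 23 minutes.

23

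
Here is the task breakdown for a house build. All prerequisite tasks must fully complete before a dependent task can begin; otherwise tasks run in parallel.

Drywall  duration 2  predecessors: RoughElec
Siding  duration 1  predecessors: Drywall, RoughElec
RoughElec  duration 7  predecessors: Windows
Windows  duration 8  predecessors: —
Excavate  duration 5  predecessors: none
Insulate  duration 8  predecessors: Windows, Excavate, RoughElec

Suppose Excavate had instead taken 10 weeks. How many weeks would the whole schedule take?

As given, the longest chain is Windows→RoughElec→Insulate = 8+7+8 = 23, so the finish is 23 weeks.
Excavate has 10 weeks of float (longest path through it is 13).
The critical path is still Windows→RoughElec→Insulate; finish is now 23 weeks.

23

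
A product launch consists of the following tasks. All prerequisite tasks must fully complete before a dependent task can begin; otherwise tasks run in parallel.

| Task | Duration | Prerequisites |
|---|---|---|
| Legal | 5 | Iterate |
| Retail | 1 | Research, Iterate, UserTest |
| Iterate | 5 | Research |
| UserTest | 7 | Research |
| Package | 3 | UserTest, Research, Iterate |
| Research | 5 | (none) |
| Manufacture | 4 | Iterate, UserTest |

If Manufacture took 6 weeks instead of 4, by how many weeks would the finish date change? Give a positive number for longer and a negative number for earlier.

2

As given, the longest chain is Research→UserTest→Manufacture = 5+7+4 = 16, so the finish is 16 weeks.
Manufacture lies on that path, so at 6 weeks the path becomes 18 weeks.
No other chain overtakes it, so the finish is 18 weeks.
Change in finish: 18 − 16 = +2 weeks.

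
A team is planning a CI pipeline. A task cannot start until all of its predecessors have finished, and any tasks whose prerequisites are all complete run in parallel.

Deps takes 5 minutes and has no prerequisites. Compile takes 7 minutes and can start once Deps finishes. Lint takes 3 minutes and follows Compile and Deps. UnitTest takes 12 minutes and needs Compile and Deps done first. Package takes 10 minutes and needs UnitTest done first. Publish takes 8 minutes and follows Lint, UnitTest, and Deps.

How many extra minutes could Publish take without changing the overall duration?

Critical path: Deps→Compile→UnitTest→Package = 5+7+12+10 = 34, so the finish is 34 minutes.
Longest path through Publish: 32 minutes (earliest finish 32, latest finish 34).
So Publish can slip 34 − 32 = 2 minutes.

2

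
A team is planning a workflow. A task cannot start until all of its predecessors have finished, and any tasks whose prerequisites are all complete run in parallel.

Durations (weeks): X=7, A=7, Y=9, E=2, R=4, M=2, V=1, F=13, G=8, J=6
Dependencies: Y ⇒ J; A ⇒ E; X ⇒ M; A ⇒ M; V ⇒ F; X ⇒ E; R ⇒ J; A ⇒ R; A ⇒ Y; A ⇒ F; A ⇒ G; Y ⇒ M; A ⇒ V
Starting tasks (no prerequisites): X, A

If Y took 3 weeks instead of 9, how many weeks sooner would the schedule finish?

1

The binding path is A→Y→J = 7+9+6 = 22; finish at 22 weeks.
Y is on the critical path; changing it to 3 makes that path 16 weeks.
New critical path: A→V→F = 7+1+13 = 21 ⇒ 21 weeks.
Change in finish: 21 − 22 = -1 weeks.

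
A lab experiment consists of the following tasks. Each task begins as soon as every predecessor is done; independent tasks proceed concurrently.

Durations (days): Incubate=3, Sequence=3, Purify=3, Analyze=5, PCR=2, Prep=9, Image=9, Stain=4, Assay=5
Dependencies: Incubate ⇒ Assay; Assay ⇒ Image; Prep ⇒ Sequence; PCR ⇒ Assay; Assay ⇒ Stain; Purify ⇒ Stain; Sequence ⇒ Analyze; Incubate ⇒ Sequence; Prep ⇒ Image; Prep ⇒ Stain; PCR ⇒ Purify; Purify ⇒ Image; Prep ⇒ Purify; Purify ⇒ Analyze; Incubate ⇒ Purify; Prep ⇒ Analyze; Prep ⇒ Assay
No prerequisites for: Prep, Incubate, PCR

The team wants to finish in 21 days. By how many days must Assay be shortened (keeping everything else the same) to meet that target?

2

Current finish: 23 days; target: 21.
Assay is on every critical path, so each day cut from Assay cuts the finish by one (this holds down to a finish of 21).
Need 23 − 21 = 2 days off Assay → Assay becomes 3 days, finish becomes 21.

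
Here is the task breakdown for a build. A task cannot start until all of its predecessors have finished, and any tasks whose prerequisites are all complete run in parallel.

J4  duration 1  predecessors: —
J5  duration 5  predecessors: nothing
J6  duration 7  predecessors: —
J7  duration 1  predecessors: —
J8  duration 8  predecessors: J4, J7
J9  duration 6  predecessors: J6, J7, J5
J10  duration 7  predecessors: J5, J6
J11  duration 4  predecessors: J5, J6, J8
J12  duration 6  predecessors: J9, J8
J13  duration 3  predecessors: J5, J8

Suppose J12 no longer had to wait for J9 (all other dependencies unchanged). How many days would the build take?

With the dependency in place, J6→J9→J12 = 7+6+6 = 19 sets the finish at 19 days.
Without J9→J12, J12's earliest start moves from 13 to 9.
The longest chain is now J4→J8→J12 = 1+8+6 = 15, so the build takes 15 days.

15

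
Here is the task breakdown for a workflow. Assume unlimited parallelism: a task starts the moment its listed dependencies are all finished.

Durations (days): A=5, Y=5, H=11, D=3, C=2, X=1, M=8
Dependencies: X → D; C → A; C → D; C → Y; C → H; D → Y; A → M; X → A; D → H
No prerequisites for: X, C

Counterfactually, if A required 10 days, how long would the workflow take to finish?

20

The binding path is C→D→H = 2+3+11 = 16; finish at 16 days.
A has 1 day of float (longest path through it is 15).
The binding chain switches to C→A→M = 2+10+8 = 20; finish 20 days.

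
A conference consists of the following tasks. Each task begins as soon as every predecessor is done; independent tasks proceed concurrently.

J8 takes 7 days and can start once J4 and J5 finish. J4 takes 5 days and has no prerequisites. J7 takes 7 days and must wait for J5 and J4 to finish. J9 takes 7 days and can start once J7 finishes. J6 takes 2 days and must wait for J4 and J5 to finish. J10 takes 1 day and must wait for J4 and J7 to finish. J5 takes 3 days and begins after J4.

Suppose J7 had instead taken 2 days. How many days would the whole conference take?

As given, the longest chain is J4→J5→J7→J9 = 5+3+7+7 = 22, so the finish is 22 days.
J7 is on the critical path; changing it to 2 makes that path 17 days.
No other chain overtakes it, so the finish is 17 days.

17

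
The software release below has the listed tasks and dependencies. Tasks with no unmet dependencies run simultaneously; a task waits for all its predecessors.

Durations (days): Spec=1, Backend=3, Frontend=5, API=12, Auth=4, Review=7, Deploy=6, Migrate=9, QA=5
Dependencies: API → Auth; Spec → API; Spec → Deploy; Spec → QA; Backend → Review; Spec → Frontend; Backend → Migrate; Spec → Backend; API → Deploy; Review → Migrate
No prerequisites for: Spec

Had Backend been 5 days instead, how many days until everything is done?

Baseline: Spec→Backend→Review→Migrate = 1+3+7+9 = 20 → 20 days.
Backend lies on that path, so at 5 days the path becomes 22 days.
The critical path is still Spec→Backend→Review→Migrate; finish is now 22 days.

22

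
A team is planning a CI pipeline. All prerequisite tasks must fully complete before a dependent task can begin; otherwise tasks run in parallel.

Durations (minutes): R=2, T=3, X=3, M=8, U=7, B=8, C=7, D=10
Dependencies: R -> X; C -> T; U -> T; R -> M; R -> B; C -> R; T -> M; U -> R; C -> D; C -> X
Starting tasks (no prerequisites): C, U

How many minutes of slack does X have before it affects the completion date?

6

Critical path: C→T→M = 7+3+8 = 18, so the finish is 18 minutes.
The longest chain containing X totals 12 minutes.
So X can slip 18 − 12 = 6 minutes.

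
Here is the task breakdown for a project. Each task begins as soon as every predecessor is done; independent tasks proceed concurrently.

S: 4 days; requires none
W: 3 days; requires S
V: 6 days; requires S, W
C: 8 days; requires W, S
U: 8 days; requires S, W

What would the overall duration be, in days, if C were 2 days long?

The binding path is S→W→C = 4+3+8 = 15; finish at 15 days.
C is on the critical path; changing it to 2 makes that path 9 days.
Now S→W→U = 4+3+8 = 15 is longest, so the finish becomes 15 days.

15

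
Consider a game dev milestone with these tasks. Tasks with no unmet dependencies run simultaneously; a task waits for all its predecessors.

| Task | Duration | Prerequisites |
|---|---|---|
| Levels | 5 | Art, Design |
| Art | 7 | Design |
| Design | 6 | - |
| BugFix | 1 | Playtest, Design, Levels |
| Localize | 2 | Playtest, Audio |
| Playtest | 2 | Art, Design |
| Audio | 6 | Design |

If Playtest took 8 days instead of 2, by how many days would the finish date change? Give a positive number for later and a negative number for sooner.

As given, the longest chain is Design→Art→Levels→BugFix = 6+7+5+1 = 19, so the finish is 19 days.
The longest path through Playtest is only 17 days, so Playtest has float 2.
Now Design→Art→Playtest→Localize = 6+7+8+2 = 23 is longest, so the finish becomes 23 days.
Change in finish: 23 − 19 = +4 days.

4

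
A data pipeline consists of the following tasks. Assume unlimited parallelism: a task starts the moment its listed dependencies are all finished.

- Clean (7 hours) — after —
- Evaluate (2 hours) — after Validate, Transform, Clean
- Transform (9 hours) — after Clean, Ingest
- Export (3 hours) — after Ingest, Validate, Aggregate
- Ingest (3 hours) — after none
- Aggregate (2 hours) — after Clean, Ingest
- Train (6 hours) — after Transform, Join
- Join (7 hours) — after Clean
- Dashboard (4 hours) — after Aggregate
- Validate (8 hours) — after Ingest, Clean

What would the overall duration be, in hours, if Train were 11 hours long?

27

Actual critical path: Clean→Transform→Train = 7+9+6 = 22 ⇒ 22 hours.
Since Train is critical, the +5 change carries straight to that chain (now 27 hours).
That remains the longest chain; total 27 hours.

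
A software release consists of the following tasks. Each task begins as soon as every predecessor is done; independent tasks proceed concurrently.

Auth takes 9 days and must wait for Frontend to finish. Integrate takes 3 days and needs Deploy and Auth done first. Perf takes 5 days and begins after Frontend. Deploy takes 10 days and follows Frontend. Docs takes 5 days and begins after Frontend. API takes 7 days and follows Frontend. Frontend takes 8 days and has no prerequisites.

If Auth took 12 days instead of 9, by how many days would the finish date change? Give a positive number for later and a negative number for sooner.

As given, the longest chain is Frontend→Deploy→Integrate = 8+10+3 = 21, so the finish is 21 days.
The longest path through Auth is only 20 days, so Auth has float 1.
The binding chain switches to Frontend→Auth→Integrate = 8+12+3 = 23; finish 23 days.
Change in finish: 23 − 21 = +2 days.

2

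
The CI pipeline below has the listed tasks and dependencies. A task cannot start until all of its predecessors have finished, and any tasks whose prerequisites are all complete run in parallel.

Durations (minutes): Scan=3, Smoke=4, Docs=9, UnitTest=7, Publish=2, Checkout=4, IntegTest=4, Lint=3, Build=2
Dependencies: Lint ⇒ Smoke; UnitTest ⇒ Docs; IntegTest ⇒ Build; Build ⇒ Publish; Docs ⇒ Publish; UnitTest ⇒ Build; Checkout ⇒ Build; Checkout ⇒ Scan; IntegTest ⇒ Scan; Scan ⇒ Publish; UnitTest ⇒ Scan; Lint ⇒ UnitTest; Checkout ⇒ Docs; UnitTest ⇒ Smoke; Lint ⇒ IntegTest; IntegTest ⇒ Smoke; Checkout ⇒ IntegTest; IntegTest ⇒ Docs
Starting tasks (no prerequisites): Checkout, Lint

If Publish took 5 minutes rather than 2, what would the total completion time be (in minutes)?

Baseline: Lint→UnitTest→Docs→Publish = 3+7+9+2 = 21 → 21 minutes.
Publish is on the critical path; changing it to 5 makes that path 24 minutes.
No other chain overtakes it, so the finish is 24 minutes.

24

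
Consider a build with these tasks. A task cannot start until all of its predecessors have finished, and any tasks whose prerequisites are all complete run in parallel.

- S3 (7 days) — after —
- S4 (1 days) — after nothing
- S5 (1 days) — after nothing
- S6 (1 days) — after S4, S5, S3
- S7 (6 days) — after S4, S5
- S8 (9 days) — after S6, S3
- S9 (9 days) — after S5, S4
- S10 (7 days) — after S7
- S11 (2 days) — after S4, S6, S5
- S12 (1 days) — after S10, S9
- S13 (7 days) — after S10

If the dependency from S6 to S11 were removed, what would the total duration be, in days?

21

Original critical path: S4→S7→S10→S13 = 1+6+7+7 = 21 ⇒ 21 days.
Without S6→S11, S11's earliest start moves from 8 to 1.
After: S4→S7→S10→S13 = 1+6+7+7 = 21 → 21 days.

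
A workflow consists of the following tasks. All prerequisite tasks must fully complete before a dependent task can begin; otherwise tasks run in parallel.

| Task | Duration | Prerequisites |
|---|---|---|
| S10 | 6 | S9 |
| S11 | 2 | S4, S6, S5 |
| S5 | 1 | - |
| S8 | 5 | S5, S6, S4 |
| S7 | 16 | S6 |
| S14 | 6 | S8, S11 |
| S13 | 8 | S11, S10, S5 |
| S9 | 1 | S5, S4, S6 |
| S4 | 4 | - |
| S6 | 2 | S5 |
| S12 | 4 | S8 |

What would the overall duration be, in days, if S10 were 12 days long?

25

The binding path is S4→S9→S10→S13 = 4+1+6+8 = 19; finish at 19 days.
S10 lies on that path, so at 12 days the path becomes 25 days.
No other chain overtakes it, so the finish is 25 days.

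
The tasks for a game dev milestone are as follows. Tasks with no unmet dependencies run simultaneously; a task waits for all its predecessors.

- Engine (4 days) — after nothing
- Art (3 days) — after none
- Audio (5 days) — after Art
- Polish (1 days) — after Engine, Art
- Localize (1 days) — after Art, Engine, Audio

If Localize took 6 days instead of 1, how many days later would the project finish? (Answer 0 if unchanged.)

5

The binding path is Art→Audio→Localize = 3+5+1 = 9; finish at 9 days.
Localize lies on that path, so at 6 days the path becomes 14 days.
The critical path is still Art→Audio→Localize; finish is now 14 days.
Change in finish: 14 − 9 = +5 days.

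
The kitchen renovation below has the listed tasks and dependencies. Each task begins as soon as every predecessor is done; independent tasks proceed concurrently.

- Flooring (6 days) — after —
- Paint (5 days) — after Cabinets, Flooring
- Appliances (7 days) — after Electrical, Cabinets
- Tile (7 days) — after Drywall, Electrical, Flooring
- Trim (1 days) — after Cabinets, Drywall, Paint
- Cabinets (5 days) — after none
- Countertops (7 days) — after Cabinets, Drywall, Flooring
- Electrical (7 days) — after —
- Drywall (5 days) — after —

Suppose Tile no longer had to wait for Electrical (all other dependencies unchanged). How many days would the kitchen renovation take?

Original critical path: Electrical→Tile = 7+7 = 14 ⇒ 14 days.
Without Electrical→Tile, Tile's earliest start moves from 7 to 6.
The longest chain is now Electrical→Appliances = 7+7 = 14, so the kitchen renovation takes 14 days.

14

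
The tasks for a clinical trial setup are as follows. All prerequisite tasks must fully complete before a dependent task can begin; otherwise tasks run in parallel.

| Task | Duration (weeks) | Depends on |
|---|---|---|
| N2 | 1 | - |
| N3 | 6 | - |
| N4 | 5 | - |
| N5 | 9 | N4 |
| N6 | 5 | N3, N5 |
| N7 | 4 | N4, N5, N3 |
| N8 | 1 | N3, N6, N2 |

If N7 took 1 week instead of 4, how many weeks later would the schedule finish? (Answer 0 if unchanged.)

The binding path is N4→N5→N6→N8 = 5+9+5+1 = 20; finish at 20 weeks.
N7 is off the critical path — its longest chain is 18 weeks, giving 2 of slack.
The critical path is still N4→N5→N6→N8; finish is now 20 weeks.
Change in finish: 20 − 20 = +0 weeks.

0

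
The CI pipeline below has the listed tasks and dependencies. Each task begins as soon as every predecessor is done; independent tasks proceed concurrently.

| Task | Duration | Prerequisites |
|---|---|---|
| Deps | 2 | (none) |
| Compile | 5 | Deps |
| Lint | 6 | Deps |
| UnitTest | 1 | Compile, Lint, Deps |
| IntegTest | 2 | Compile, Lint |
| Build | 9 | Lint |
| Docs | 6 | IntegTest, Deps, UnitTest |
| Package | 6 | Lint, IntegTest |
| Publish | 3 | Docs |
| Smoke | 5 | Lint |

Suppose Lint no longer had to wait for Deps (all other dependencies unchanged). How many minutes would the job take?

18

Before: longest chain Deps→Lint→IntegTest→Docs→Publish = 2+6+2+6+3 = 19, finish 19.
Without Deps→Lint, Lint's earliest start moves from 2 to 0.
The longest chain is now Deps→Compile→IntegTest→Docs→Publish = 2+5+2+6+3 = 18, so the job takes 18 minutes.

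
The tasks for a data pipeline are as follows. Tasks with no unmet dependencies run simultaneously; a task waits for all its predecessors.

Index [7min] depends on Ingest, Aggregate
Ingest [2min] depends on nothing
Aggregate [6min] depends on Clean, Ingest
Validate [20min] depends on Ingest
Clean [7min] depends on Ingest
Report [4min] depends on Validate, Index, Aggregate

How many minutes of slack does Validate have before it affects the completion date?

0

Ingest→Clean→Aggregate→Index→Report = 2+7+6+7+4 = 26 sets the makespan at 26 minutes.
Validate finishes as early as 22 and must finish by 22.
So Validate can slip 22 − 22 = 0 minutes.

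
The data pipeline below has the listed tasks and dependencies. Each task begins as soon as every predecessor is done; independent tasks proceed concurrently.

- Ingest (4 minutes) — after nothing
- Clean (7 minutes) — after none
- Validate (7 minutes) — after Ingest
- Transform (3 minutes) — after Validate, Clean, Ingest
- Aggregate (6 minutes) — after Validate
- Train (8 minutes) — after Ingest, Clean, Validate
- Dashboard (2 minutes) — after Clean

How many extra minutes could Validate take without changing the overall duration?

0

Ingest→Validate→Train = 4+7+8 = 19 sets the makespan at 19 minutes.
Longest path through Validate: 19 minutes (earliest finish 11, latest finish 11).
So Validate can slip 11 − 11 = 0 minutes.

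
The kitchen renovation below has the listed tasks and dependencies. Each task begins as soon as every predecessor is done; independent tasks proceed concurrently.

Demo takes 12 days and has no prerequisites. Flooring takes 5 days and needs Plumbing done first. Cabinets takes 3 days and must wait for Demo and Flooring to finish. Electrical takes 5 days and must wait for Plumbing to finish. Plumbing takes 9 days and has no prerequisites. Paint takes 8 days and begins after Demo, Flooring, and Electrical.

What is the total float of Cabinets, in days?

5

The longest chain is Plumbing→Electrical→Paint = 9+5+8 = 22; overall finish 22 days.
Longest path through Cabinets: 17 days (earliest finish 17, latest finish 22).
Slack of Cabinets = 19 − 14 = 5 days.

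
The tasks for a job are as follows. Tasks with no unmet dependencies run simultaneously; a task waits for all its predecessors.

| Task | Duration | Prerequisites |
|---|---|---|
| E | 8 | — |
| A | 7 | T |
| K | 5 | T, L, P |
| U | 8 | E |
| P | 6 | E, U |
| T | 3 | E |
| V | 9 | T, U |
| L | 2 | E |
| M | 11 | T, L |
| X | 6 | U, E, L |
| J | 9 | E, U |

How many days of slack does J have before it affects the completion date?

2

E→U→P→K = 8+8+6+5 = 27 sets the makespan at 27 days.
J finishes as early as 25 and must finish by 27.
So J can slip 27 − 25 = 2 days.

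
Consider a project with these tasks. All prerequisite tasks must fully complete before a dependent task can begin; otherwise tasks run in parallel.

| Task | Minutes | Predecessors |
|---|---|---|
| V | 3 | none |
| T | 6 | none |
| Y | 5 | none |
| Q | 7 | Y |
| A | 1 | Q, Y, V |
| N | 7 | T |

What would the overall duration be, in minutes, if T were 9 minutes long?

16

The binding path is T→N = 6+7 = 13; finish at 13 minutes.
Since T is critical, the +3 change carries straight to that chain (now 16 minutes).
That remains the longest chain; total 16 minutes.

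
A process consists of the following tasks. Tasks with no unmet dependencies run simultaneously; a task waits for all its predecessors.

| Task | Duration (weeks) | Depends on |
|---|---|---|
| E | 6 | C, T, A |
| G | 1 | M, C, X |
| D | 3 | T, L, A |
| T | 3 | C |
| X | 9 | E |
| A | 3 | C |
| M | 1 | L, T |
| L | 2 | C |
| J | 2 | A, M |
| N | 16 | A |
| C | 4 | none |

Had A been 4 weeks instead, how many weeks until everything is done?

24

The binding path is C→A→E→X→G = 4+3+6+9+1 = 23; finish at 23 weeks.
A lies on that path, so at 4 weeks the path becomes 24 weeks.
No other chain overtakes it, so the finish is 24 weeks.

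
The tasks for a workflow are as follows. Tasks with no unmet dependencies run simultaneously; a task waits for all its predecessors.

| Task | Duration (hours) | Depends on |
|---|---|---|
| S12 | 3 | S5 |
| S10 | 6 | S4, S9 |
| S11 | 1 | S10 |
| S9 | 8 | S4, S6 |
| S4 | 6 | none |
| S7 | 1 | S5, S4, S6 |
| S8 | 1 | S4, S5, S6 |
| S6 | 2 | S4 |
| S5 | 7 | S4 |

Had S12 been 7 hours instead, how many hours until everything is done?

23

As given, the longest chain is S4→S6→S9→S10→S11 = 6+2+8+6+1 = 23, so the finish is 23 hours.
S12 is off the critical path — its longest chain is 16 hours, giving 7 of slack.
The critical path is still S4→S6→S9→S10→S11; finish is now 23 hours.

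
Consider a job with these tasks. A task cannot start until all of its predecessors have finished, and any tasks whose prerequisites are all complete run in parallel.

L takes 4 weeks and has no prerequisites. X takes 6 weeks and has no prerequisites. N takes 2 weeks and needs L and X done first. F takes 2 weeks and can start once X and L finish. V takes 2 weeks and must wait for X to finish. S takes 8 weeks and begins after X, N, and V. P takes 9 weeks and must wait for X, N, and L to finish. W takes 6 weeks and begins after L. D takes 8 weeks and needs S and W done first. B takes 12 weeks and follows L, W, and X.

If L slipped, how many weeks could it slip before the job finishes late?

X→N→S→D = 6+2+8+8 = 24 sets the makespan at 24 weeks.
The longest chain containing L totals 22 weeks.
So L can slip 6 − 4 = 2 weeks.

2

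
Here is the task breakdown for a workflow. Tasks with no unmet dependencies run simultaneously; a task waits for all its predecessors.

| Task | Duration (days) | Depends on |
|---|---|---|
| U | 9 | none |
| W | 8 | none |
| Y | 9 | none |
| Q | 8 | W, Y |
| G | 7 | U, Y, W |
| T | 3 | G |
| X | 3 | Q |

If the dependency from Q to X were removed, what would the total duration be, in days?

19

Before: longest chain Y→Q→X = 9+8+3 = 20, finish 20.
Without Q→X, X's earliest start moves from 17 to 0.
New critical path: U→G→T = 9+7+3 = 19 ⇒ 19 days.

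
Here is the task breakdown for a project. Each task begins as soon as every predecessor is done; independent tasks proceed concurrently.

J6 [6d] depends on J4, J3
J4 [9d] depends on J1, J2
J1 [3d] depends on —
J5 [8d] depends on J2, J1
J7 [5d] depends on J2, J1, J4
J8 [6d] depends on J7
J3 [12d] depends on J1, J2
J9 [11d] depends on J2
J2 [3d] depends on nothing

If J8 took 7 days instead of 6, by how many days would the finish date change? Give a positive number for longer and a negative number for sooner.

1

Critical path before the change: J1→J4→J7→J8 = 3+9+5+6 = 23 giving 23 days.
J8 lies on that path, so at 7 days the path becomes 24 days.
The critical path is still J1→J4→J7→J8; finish is now 24 days.
Change in finish: 24 − 23 = +1 days.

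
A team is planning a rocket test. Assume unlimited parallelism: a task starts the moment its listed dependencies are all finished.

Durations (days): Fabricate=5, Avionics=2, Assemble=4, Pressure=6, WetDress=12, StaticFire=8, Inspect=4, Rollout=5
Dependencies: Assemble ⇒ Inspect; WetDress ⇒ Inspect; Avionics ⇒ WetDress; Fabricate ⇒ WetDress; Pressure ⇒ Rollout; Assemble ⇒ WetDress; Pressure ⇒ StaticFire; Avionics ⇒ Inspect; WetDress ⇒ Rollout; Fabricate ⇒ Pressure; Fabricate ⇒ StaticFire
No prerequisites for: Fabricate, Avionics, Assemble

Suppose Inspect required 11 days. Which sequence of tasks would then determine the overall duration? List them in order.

Critical path before the change: Fabricate→WetDress→Rollout = 5+12+5 = 22 giving 22 days.
Inspect is off the critical path — its longest chain is 21 days, giving 1 of slack.
Now Fabricate→WetDress→Inspect = 5+12+11 = 28 is longest, so the finish becomes 28 days.

Fabricate, WetDress, Inspect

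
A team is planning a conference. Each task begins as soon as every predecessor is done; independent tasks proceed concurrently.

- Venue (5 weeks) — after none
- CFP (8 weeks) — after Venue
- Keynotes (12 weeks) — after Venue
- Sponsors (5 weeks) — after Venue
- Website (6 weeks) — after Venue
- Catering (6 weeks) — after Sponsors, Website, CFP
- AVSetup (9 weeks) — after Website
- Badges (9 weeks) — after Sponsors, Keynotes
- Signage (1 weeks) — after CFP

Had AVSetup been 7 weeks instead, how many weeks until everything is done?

As given, the longest chain is Venue→Keynotes→Badges = 5+12+9 = 26, so the finish is 26 weeks.
AVSetup has 6 weeks of float (longest path through it is 20).
The critical path is still Venue→Keynotes→Badges; finish is now 26 weeks.

26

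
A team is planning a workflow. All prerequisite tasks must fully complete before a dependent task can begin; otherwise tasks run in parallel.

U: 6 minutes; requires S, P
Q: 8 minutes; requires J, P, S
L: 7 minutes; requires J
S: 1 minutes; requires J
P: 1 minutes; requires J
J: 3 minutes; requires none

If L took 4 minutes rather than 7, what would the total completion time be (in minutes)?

Actual critical path: J→P→Q = 3+1+8 = 12 ⇒ 12 minutes.
L has 2 minutes of float (longest path through it is 10).
The critical path is still J→P→Q; finish is now 12 minutes.

12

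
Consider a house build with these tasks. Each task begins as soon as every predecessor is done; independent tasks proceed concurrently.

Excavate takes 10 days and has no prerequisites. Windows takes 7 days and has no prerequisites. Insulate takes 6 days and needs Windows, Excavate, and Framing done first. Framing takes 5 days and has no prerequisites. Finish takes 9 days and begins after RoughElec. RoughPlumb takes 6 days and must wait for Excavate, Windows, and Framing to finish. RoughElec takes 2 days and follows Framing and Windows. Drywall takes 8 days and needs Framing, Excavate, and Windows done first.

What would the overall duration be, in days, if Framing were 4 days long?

As given, the longest chain is Excavate→Drywall = 10+8 = 18, so the finish is 18 days.
Framing has 2 days of float (longest path through it is 16).
That remains the longest chain; total 18 days.

18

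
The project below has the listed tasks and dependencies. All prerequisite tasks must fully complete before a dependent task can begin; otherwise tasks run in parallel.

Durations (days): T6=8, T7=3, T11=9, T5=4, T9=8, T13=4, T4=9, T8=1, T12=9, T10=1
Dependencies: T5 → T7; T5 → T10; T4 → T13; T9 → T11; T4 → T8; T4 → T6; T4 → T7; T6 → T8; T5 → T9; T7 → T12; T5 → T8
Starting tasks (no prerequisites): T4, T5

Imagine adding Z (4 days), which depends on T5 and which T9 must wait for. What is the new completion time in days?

Originally the plan takes 21 days.
With Z inserted, T9 now waits for max(T5, Z).
New critical path: T5→Z→T9→T11 = 4+4+8+9 = 25 ⇒ 25 days.

25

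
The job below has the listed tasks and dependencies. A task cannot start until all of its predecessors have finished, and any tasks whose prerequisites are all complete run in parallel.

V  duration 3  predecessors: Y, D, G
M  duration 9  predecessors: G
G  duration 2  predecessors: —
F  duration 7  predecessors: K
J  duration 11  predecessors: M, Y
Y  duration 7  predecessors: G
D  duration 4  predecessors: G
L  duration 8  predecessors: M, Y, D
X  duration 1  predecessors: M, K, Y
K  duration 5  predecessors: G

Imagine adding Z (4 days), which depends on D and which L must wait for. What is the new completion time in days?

22

Originally the project takes 22 days.
With Z inserted, L now waits for max(M, Y, D, Z).
New critical path: G→M→J = 2+9+11 = 22 ⇒ 22 days.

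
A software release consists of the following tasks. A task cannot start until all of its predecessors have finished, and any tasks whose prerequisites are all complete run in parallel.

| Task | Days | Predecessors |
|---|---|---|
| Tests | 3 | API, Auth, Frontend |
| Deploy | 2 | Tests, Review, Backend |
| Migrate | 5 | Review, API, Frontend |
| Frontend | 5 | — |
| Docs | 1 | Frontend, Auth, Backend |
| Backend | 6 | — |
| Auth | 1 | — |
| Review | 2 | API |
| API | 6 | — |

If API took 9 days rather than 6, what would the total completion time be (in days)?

Baseline: API→Review→Migrate = 6+2+5 = 13 → 13 days.
API lies on that path, so at 9 days the path becomes 16 days.
That remains the longest chain; total 16 days.

16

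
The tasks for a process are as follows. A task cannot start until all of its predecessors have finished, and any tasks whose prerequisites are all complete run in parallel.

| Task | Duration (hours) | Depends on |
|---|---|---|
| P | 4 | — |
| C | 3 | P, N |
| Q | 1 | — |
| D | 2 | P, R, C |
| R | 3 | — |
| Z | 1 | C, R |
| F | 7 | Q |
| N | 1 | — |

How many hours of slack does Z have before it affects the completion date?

1

The longest chain is P→C→D = 4+3+2 = 9; overall finish 9 hours.
Z finishes as early as 8 and must finish by 9.
Slack of Z = 8 − 7 = 1 hour.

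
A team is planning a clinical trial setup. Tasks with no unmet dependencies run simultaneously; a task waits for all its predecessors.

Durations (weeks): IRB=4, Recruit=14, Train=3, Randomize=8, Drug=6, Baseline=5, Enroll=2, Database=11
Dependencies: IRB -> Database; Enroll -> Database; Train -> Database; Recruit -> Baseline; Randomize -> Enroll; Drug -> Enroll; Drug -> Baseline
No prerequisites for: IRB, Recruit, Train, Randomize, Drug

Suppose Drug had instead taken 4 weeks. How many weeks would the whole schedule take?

21

Baseline: Randomize→Enroll→Database = 8+2+11 = 21 → 21 weeks.
The longest path through Drug is only 19 weeks, so Drug has float 2.
The critical path is still Randomize→Enroll→Database; finish is now 21 weeks.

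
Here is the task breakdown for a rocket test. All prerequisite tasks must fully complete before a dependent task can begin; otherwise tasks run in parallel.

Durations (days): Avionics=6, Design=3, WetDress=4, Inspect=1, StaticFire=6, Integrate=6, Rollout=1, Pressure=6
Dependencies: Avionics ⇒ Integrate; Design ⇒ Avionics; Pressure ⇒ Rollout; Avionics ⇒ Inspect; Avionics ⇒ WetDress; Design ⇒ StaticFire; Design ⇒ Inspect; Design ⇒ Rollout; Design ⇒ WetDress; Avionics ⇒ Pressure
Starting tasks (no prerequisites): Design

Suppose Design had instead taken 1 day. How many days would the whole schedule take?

14

As given, the longest chain is Design→Avionics→Pressure→Rollout = 3+6+6+1 = 16, so the finish is 16 days.
Since Design is critical, the -2 change carries straight to that chain (now 14 days).
That remains the longest chain; total 14 days.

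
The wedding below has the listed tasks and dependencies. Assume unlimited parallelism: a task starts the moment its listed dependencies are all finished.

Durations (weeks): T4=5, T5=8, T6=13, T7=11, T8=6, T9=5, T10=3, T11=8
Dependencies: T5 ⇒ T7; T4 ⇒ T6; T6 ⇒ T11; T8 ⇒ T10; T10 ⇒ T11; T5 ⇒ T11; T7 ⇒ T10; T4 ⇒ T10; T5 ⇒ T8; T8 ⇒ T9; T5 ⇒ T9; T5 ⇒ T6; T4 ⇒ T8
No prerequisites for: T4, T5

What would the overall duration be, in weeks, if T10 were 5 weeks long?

32

As given, the longest chain is T5→T7→T10→T11 = 8+11+3+8 = 30, so the finish is 30 weeks.
T10 lies on that path, so at 5 weeks the path becomes 32 weeks.
No other chain overtakes it, so the finish is 32 weeks.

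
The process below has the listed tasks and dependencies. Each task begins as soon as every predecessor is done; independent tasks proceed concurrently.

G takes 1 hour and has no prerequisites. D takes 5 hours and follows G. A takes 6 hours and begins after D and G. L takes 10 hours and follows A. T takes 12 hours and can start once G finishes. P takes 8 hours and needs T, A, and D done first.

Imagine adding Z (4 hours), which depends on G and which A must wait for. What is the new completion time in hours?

Originally the process takes 22 hours.
With Z inserted, A now waits for max(D, G, Z).
New critical path: G→D→A→L = 1+5+6+10 = 22 ⇒ 22 hours.

22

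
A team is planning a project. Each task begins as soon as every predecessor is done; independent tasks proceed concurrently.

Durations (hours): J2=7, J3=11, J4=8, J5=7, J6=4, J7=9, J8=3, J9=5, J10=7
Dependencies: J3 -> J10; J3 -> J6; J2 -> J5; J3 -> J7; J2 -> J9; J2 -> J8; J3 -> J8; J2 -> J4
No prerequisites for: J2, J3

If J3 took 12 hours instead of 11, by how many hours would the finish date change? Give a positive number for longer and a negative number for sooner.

As given, the longest chain is J3→J7 = 11+9 = 20, so the finish is 20 hours.
J3 lies on that path, so at 12 hours the path becomes 21 hours.
The critical path is still J3→J7; finish is now 21 hours.
Change in finish: 21 − 20 = +1 hours.

1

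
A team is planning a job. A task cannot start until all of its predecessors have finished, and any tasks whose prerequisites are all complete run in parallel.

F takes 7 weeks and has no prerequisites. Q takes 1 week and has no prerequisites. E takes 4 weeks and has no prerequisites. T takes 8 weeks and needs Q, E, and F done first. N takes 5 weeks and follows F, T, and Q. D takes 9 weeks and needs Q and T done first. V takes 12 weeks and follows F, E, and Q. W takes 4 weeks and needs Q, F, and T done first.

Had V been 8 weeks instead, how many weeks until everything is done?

24

The binding path is F→T→D = 7+8+9 = 24; finish at 24 weeks.
V is off the critical path — its longest chain is 19 weeks, giving 5 of slack.
The critical path is still F→T→D; finish is now 24 weeks.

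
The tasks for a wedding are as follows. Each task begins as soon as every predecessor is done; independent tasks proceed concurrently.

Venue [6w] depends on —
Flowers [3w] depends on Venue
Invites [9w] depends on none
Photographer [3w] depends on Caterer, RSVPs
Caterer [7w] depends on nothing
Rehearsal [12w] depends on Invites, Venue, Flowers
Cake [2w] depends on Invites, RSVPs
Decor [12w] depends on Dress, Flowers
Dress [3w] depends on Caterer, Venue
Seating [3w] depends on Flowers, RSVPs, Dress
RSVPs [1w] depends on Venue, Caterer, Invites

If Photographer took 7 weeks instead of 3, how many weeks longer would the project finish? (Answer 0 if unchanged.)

Actual critical path: Caterer→Dress→Decor = 7+3+12 = 22 ⇒ 22 weeks.
Photographer is off the critical path — its longest chain is 13 weeks, giving 9 of slack.
That remains the longest chain; total 22 weeks.
Change in finish: 22 − 22 = +0 weeks.

0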